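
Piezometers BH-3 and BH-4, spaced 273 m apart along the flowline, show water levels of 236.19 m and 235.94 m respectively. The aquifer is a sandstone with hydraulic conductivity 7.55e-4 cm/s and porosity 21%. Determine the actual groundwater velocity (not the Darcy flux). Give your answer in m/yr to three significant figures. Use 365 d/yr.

Hydraulic gradient i = (236.19 − 235.94) / 273 = 0.25 / 273 = 9.158e-4
K = 7.55e-4 cm/s × 864 = 0.6523 m/d
Specific discharge q = 0.6523 × 9.158e-4 = 5.974e-4 m/d
Average linear velocity = 5.974e-4 / 0.21 = 0.002845 m/d
   = 0.002845 × 365 = 1.04 m/yr

1.04 m/yr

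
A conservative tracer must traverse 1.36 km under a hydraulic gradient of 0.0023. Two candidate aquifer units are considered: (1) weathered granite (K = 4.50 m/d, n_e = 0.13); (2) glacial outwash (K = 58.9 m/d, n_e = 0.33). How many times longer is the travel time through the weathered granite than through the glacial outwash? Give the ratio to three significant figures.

Unit 1 (weathered granite): v = 4.50×0.0023/0.13 = 0.07962 m/d, t = 1360/0.07962 = 17080 d
Unit 2 (glacial outwash): v = 58.9×0.0023/0.33 = 0.4105 m/d, t = 1360/0.4105 = 3313 d
t(weathered granite) / t(glacial outwash) = 17080/3313 = 5.16

5.16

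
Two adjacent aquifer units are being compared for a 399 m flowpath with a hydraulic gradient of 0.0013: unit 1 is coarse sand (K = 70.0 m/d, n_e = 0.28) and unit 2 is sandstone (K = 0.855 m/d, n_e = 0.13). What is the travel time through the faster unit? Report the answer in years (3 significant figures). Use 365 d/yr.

Unit 1 (coarse sand): v = 70.0×0.0013/0.28 = 0.3250 m/d, t = 399/0.3250 = 1228 d
Unit 2 (sandstone): v = 0.855×0.0013/0.13 = 0.008550 m/d, t = 399/0.008550 = 46670 d
Faster: 1228 d / 365 = 3.36 yr

3.36 years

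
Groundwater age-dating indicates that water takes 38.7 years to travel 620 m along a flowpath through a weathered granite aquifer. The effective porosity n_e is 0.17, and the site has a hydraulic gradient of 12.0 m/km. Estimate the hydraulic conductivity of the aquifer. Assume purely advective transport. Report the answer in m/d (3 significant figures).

t = 38.7 years = 14130 d
v = L / t = 620 / 14130 = 0.04389 m/d
K = v · n / i = 0.04389 × 0.17 / 0.012 = 0.622 m/d

0.622 m/d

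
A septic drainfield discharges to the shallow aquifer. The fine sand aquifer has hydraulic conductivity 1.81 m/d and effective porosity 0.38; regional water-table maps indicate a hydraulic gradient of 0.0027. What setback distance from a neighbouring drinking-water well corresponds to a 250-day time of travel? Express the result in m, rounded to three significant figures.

Specific discharge q = 1.81 × 0.0027 = 0.004887 m/d
v_s = q/n_e = 0.004887/0.38 = 0.01286 m/d
L = v × T = 0.01286 × 250 = 3.215 m

3.22 m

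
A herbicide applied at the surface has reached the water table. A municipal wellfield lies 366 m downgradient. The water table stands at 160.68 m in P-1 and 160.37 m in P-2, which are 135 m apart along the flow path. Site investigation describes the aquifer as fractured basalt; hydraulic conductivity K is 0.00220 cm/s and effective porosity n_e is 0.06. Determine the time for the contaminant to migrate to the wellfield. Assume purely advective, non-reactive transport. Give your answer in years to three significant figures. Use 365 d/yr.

Hydraulic gradient i = (160.68 − 160.37) / 135 = 0.31 / 135 = 0.002296
K = 0.00220 cm/s × 864 = 1.901 m/d
Specific discharge q = 1.901 × 0.002296 = 0.004365 m/d
v = Ki/n = 1.901·0.002296/0.06 = 0.07275 m/d
t = L / v = 366 / 0.07275 = 5031 d
   = 5031 / 365 = 13.8 yr

13.8 years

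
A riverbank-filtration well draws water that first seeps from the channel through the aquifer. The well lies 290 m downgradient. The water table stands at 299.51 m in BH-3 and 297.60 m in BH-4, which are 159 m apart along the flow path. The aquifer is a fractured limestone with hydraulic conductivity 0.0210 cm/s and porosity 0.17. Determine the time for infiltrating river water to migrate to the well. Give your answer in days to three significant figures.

Hydraulic gradient i = (299.51 − 297.60) / 159 = 1.91 / 159 = 0.01201
K = 0.0210 cm/s × 864 = 18.14 m/d
q = Ki = 18.14 × 0.01201 = 0.2180 m/d
Average linear velocity = 0.2180 / 0.17 = 1.282 m/d
t = L / v = 290 / 1.282 = 226.2 d

226 days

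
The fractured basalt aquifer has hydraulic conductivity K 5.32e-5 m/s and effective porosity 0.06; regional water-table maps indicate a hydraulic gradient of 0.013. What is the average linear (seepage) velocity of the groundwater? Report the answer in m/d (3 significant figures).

0.996 m/d

K = 5.32e-5 m/s × 86400 s/d = 4.596 m/d
Darcy flux q = K·i = 4.596 × 0.013 = 0.05975 m/d
v = Ki/n = 4.596·0.013/0.06 = 0.9959 m/d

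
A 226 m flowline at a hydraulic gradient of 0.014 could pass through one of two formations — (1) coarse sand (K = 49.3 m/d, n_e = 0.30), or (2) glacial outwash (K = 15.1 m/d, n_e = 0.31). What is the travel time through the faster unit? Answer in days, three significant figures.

Unit 1 (coarse sand): v = 49.3×0.014/0.30 = 2.301 m/d, t = 226/2.301 = 98.23 d
Unit 2 (glacial outwash): v = 15.1×0.014/0.31 = 0.6819 m/d, t = 226/0.6819 = 331.4 d
Faster unit: t = 98.2 d

98.2 days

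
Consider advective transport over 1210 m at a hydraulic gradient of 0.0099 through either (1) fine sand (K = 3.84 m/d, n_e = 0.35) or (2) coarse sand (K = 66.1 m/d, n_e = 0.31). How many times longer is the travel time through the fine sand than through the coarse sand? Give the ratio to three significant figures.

Unit 1 (fine sand): v = 3.84×0.0099/0.35 = 0.1086 m/d, t = 1210/0.1086 = 11140 d
Unit 2 (coarse sand): v = 66.1×0.0099/0.31 = 2.111 m/d, t = 1210/2.111 = 573.2 d
t(fine sand) / t(coarse sand) = 11140/573.2 = 19.4

19.4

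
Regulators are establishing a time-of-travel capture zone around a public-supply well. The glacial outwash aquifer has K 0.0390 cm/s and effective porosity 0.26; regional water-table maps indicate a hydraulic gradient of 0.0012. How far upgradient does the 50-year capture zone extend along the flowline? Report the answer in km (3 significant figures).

K = 0.0390 cm/s × 864 = 33.70 m/d
Darcy flux q = K·i = 33.70 × 0.0012 = 0.04044 m/d
Average linear velocity = 0.04044 / 0.26 = 0.1555 m/d
T = 50 yr × 365 = 18250 d
L = v × T = 0.1555 × 18250 = 2838 m
   = 2.84 km

2.84 km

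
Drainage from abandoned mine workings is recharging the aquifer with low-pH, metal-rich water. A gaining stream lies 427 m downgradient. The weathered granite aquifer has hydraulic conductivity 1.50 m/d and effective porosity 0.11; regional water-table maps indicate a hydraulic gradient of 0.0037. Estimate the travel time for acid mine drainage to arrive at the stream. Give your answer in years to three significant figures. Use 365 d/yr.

23.2 years

Specific discharge q = 1.50 × 0.0037 = 0.005550 m/d
Seepage velocity v = q / n = 0.005550 / 0.11 = 0.05045 m/d
t = L / v = 427 / 0.05045 = 8463 d
   = 8463 / 365 = 23.2 yr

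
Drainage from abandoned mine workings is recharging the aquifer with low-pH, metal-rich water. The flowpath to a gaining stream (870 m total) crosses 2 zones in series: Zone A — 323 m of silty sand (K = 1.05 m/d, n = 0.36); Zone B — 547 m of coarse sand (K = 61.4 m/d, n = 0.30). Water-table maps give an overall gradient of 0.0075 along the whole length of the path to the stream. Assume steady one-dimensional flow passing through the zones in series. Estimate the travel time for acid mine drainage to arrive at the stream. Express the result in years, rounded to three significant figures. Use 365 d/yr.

Continuity: the same q passes through each zone, so ΔH = q·Σ(L_j/K_j) — the zones act as resistances in series.
Σ(L/K) = 323/1.05 + 547/61.4 = 307.6 + 8.909 = 316.5 d
K_eq = L_total / Σ(L/K) = 870 / 316.5 = 2.749 m/d
q = K_eq · i = 2.749 × 0.0075 = 0.02061 m/d (same in every zone)
Zone A: v = q/n = 0.02061/0.36 = 0.05726 m/d → t_A = 323/0.05726 = 5641 d
Zone B: v = q/n = 0.02061/0.30 = 0.06871 m/d → t_B = 547/0.06871 = 7960 d
Total t = 5641 + 7960 = 13600 d
   = 13600 / 365 = 37.3 yr

37.3 years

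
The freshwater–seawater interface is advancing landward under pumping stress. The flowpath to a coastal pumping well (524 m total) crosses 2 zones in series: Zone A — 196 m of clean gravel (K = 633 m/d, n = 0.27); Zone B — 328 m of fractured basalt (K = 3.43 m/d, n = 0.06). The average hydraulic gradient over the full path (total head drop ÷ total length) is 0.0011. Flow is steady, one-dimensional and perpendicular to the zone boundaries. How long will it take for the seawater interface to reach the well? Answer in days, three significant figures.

12100 days

Continuity: the same q passes through each zone, so ΔH = q·Σ(L_j/K_j) — the zones act as resistances in series.
Σ(L/K) = 196/633 + 328/3.43 = 0.3096 + 95.63 = 95.94 d
K_eq = L_total / Σ(L/K) = 524 / 95.94 = 5.462 m/d
q = K_eq · i = 5.462 × 0.0011 = 0.006008 m/d (same in every zone)
Zone A: v = q/n = 0.006008/0.27 = 0.02225 m/d → t_A = 196/0.02225 = 8808 d
Zone B: v = q/n = 0.006008/0.06 = 0.1001 m/d → t_B = 328/0.1001 = 3276 d
Total t = 8808 + 3276 = 12080 d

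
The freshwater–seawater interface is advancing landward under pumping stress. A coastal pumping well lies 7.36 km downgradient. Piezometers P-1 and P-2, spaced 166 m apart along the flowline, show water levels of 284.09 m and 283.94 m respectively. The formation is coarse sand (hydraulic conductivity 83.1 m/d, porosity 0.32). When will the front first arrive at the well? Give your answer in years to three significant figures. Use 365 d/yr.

Hydraulic gradient i = (284.09 − 283.94) / 166 = 0.15 / 166 = 9.036e-4
Darcy flux q = K·i = 83.1 × 9.036e-4 = 0.07509 m/d
Seepage velocity v = q / n = 0.07509 / 0.32 = 0.2347 m/d
L = 7.36 km = 7360 m
t = L / v = 7360 / 0.2347 = 31360 d
   = 31360 / 365 = 85.9 yr

85.9 years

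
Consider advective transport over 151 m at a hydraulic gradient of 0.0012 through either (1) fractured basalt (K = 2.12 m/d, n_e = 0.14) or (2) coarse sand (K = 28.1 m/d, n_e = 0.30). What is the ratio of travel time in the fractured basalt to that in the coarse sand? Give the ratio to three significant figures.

Unit 1 (fractured basalt): v = 2.12×0.0012/0.14 = 0.01817 m/d, t = 151/0.01817 = 8310 d
Unit 2 (coarse sand): v = 28.1×0.0012/0.30 = 0.1124 m/d, t = 151/0.1124 = 1343 d
t(fractured basalt) / t(coarse sand) = 8310/1343 = 6.19

6.19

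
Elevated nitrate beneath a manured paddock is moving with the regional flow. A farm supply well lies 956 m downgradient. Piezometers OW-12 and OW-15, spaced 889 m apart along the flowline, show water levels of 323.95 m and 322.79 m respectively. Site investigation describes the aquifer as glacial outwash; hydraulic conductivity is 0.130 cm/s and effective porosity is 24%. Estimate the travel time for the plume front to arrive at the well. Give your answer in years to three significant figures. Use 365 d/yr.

4.29 years

Hydraulic gradient i = (323.95 − 322.79) / 889 = 1.16 / 889 = 0.001305
K = 0.130 cm/s × 864 = 112.3 m/d
q = Ki = 112.3 × 0.001305 = 0.1466 m/d
v_s = q/n_e = 0.1466/0.24 = 0.6107 m/d
t = L / v = 956 / 0.6107 = 1566 d
   = 1566 / 365 = 4.29 yr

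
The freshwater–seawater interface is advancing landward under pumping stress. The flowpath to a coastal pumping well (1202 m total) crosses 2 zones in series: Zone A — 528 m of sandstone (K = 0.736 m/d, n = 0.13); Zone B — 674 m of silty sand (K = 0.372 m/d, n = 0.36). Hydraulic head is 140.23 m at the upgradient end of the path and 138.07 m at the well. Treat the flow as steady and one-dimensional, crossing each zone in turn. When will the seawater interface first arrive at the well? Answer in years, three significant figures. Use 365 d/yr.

999 years

Total head drop ΔH = 140.23 − 138.07 = 2.16 m
Steady 1-D flow in series ⇒ the Darcy flux q is identical in every zone and the zone head losses add (resistances L/K in series).
Σ(L/K) = 528/0.736 + 674/0.372 = 717.4 + 1812 = 2529 d
q = ΔH / Σ(L/K) = 2.16 / 2529 = 8.540e-4 m/d (same in every zone)
Zone A: v = q/n = 8.540e-4/0.13 = 0.006569 m/d → t_A = 528/0.006569 = 80370 d
Zone B: v = q/n = 8.540e-4/0.36 = 0.002372 m/d → t_B = 674/0.002372 = 284100 d
Total t = 80370 + 284100 = 364500 d
   = 364500 / 365 = 999 yr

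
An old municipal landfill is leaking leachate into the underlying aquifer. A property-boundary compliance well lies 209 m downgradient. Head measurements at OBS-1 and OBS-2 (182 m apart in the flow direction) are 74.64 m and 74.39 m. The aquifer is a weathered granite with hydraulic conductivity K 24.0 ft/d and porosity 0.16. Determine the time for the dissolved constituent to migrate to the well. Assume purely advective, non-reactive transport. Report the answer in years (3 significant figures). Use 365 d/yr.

Hydraulic gradient i = (74.64 − 74.39) / 182 = 0.25 / 182 = 0.001374
K = 24.0 ft/d × 0.3048 = 7.315 m/d
Darcy flux q = K·i = 7.315 × 0.001374 = 0.01005 m/d
Seepage velocity v = q / n = 0.01005 / 0.16 = 0.06280 m/d
t = L / v = 209 / 0.06280 = 3328 d
   = 3328 / 365 = 9.12 yr

9.12 years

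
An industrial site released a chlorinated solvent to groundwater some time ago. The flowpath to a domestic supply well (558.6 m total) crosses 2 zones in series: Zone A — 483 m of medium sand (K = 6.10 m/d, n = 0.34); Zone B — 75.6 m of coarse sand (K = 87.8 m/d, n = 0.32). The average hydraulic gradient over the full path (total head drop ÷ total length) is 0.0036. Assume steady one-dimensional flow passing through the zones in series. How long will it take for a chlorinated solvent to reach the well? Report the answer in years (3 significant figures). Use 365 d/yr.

For zones in series the flux q is common to all zones; the equivalent conductivity is the harmonic (thickness-weighted) mean, K_eq = L_total / Σ(L_j/K_j).
Σ(L/K) = 483/6.10 + 75.6/87.8 = 79.18 + 0.8610 = 80.04 d
K_eq = L_total / Σ(L/K) = 558.6 / 80.04 = 6.979 m/d
q = K_eq · i = 6.979 × 0.0036 = 0.02512 m/d (same in every zone)
Zone A: v = q/n = 0.02512/0.34 = 0.07389 m/d → t_A = 483/0.07389 = 6536 d
Zone B: v = q/n = 0.02512/0.32 = 0.07851 m/d → t_B = 75.6/0.07851 = 962.9 d
Total t = 6536 + 962.9 = 7499 d
   = 7499 / 365 = 20.5 yr

20.5 years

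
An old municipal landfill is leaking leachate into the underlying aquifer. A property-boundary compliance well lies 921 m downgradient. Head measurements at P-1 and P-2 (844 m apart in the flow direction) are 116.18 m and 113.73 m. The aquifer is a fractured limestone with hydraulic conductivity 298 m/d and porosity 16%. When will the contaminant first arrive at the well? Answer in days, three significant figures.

Hydraulic gradient i = (116.18 − 113.73) / 844 = 2.45 / 844 = 0.002903
Darcy flux q = K·i = 298 × 0.002903 = 0.8650 m/d
v_s = q/n_e = 0.8650/0.16 = 5.407 m/d
t = L / v = 921 / 5.407 = 170.3 d

170 days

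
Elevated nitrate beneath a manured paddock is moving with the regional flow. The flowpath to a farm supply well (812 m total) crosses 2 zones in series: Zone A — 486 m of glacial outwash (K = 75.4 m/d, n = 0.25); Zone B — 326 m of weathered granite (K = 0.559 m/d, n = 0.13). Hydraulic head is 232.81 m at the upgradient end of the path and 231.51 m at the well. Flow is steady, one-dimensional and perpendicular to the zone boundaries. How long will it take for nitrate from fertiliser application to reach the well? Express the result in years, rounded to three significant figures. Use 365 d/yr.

Total head drop ΔH = 232.81 − 231.51 = 1.30 m
Steady 1-D flow in series ⇒ the Darcy flux q is identical in every zone and the zone head losses add (resistances L/K in series).
Σ(L/K) = 486/75.4 + 326/0.559 = 6.446 + 583.2 = 589.6 d
q = ΔH / Σ(L/K) = 1.30 / 589.6 = 0.002205 m/d (same in every zone)
Zone A: v = q/n = 0.002205/0.25 = 0.008819 m/d → t_A = 486/0.008819 = 55110 d
Zone B: v = q/n = 0.002205/0.13 = 0.01696 m/d → t_B = 326/0.01696 = 19220 d
Total t = 55110 + 19220 = 74330 d
   = 74330 / 365 = 204 yr

204 years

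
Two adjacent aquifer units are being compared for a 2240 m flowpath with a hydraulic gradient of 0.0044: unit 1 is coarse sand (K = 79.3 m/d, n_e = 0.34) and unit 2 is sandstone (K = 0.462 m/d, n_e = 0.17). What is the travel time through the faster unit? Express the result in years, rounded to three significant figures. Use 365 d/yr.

5.98 years

Unit 1 (coarse sand): v = 79.3×0.0044/0.34 = 1.026 m/d, t = 2240/1.026 = 2183 d
Unit 2 (sandstone): v = 0.462×0.0044/0.17 = 0.01196 m/d, t = 2240/0.01196 = 187300 d
Faster: 2183 d / 365 = 5.98 yr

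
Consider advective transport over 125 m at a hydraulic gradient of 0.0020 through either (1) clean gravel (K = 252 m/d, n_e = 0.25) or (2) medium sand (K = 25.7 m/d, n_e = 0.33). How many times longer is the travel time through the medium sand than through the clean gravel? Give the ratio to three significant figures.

Unit 1 (clean gravel): v = 252×0.0020/0.25 = 2.016 m/d, t = 125/2.016 = 62.00 d
Unit 2 (medium sand): v = 25.7×0.0020/0.33 = 0.1558 m/d, t = 125/0.1558 = 802.5 d
t(medium sand) / t(clean gravel) = 802.5/62.00 = 12.9

12.9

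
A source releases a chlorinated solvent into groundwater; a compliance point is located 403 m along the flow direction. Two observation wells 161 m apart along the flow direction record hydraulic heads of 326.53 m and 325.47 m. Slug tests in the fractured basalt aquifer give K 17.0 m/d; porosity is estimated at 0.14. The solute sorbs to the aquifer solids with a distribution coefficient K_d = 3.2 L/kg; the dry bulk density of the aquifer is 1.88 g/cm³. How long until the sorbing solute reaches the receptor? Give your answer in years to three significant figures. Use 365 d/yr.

60.7 years

Hydraulic gradient i = (326.53 − 325.47) / 161 = 1.06 / 161 = 0.006584
Specific discharge q = 17.0 × 0.006584 = 0.1119 m/d
Seepage velocity v = q / n = 0.1119 / 0.14 = 0.7995 m/d
Retardation R = 1 + ρ_b·K_d/n = 1 + 1.88×3.2/0.14 = 43.97
Contaminant velocity v_c = v/R = 0.7995/43.97 = 0.01818 m/d
t = L/v_c = 403/0.01818 = 22170 d
   = 22170/365 = 60.7 yr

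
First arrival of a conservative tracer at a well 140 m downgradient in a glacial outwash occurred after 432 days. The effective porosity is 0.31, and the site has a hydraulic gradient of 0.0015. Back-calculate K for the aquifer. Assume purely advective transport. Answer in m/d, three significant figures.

67.0 m/d

v = L / t = 140 / 432 = 0.3241 m/d
K = v · n / i = 0.3241 × 0.31 / 0.0015 = 67.0 m/d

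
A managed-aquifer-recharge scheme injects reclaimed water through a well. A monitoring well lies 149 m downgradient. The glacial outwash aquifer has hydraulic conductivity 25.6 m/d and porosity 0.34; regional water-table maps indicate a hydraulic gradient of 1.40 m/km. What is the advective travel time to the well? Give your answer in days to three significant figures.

1410 days

Specific discharge q = 25.6 × 0.0014 = 0.03584 m/d
v_s = q/n_e = 0.03584/0.34 = 0.1054 m/d
t = L / v = 149 / 0.1054 = 1414 d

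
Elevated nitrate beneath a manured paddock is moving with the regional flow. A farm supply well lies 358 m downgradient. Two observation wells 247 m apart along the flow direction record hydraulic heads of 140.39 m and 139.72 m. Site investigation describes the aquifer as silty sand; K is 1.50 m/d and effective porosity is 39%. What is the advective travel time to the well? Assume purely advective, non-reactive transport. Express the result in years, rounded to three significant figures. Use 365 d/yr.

Hydraulic gradient i = (140.39 − 139.72) / 247 = 0.67 / 247 = 0.002713
Specific discharge q = 1.50 × 0.002713 = 0.004069 m/d
Seepage velocity v = q / n = 0.004069 / 0.39 = 0.01043 m/d
t = L / v = 358 / 0.01043 = 34310 d
   = 34310 / 365 = 94.0 yr

94.0 years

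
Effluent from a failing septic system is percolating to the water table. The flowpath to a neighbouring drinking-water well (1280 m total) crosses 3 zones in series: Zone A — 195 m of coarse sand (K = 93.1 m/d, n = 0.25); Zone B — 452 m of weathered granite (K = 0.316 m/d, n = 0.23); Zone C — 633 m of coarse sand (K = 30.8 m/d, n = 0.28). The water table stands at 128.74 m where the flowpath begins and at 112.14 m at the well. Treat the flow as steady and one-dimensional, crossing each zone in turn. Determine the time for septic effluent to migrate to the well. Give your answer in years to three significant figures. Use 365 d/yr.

Total head drop ΔH = 128.74 − 112.14 = 16.60 m
Steady 1-D flow in series ⇒ the Darcy flux q is identical in every zone and the zone head losses add (resistances L/K in series).
Σ(L/K) = 195/93.1 + 452/0.316 + 633/30.8 = 2.095 + 1430 + 20.55 = 1453 d
q = ΔH / Σ(L/K) = 16.60 / 1453 = 0.01142 m/d (same in every zone)
Zone A: v = q/n = 0.01142/0.25 = 0.04570 m/d → t_A = 195/0.04570 = 4267 d
Zone B: v = q/n = 0.01142/0.23 = 0.04967 m/d → t_B = 452/0.04967 = 9100 d
Zone C: v = q/n = 0.01142/0.28 = 0.04080 m/d → t_C = 633/0.04080 = 15510 d
Total t = 4267 + 9100 + 15510 = 28880 d
   = 28880 / 365 = 79.1 yr

79.1 years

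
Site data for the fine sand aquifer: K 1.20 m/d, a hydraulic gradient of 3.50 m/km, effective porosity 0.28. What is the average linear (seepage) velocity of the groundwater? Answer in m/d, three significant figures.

0.0150 m/d

Specific discharge q = 1.20 × 0.0035 = 0.004200 m/d
Seepage velocity v = q / n = 0.004200 / 0.28 = 0.01500 m/d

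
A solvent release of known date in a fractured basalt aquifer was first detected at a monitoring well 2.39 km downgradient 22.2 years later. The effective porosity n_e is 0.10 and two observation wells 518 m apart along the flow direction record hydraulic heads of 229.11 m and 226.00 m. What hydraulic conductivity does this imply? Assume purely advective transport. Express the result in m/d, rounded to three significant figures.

Hydraulic gradient i = (229.11 − 226.00) / 518 = 3.11 / 518 = 0.006004
t = 22.2 years = 8103 d
L = 2.39 km = 2390 m
v = L / t = 2390 / 8103 = 0.2950 m/d
K = v · n / i = 0.2950 × 0.10 / 0.006004 = 4.91 m/d

4.91 m/d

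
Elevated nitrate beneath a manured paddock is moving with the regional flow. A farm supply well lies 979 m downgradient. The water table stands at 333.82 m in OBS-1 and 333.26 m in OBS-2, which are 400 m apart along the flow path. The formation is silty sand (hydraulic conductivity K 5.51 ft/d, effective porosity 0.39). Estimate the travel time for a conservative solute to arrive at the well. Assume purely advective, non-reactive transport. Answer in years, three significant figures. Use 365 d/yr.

445 years

Hydraulic gradient i = (333.82 − 333.26) / 400 = 0.56 / 400 = 0.001400
K = 5.51 ft/d × 0.3048 = 1.679 m/d
q = Ki = 1.679 × 0.001400 = 0.002351 m/d
Average linear velocity = 0.002351 / 0.39 = 0.006029 m/d
t = L / v = 979 / 0.006029 = 162400 d
   = 162400 / 365 = 445 yr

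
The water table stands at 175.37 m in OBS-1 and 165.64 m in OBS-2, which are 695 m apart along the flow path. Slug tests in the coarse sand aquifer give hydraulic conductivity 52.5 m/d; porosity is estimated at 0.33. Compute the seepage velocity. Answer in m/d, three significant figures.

2.23 m/d

Hydraulic gradient i = (175.37 − 165.64) / 695 = 9.73 / 695 = 0.01400
Darcy flux q = K·i = 52.5 × 0.01400 = 0.7350 m/d
v_s = q/n_e = 0.7350/0.33 = 2.227 m/d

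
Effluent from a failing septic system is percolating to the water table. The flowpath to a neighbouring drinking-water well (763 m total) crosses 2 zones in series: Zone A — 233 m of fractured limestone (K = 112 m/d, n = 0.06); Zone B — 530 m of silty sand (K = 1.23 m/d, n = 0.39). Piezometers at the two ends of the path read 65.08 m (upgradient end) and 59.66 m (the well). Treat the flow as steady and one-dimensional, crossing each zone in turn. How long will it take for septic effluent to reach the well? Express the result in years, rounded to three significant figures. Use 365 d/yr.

48.3 years

Total head drop ΔH = 65.08 − 59.66 = 5.42 m
Continuity: the same q passes through each zone, so ΔH = q·Σ(L_j/K_j) — the zones act as resistances in series.
Σ(L/K) = 233/112 + 530/1.23 = 2.080 + 430.9 = 433.0 d
q = ΔH / Σ(L/K) = 5.42 / 433.0 = 0.01252 m/d (same in every zone)
Zone A: v = q/n = 0.01252/0.06 = 0.2086 m/d → t_A = 233/0.2086 = 1117 d
Zone B: v = q/n = 0.01252/0.39 = 0.03210 m/d → t_B = 530/0.03210 = 16510 d
Total t = 1117 + 16510 = 17630 d
   = 17630 / 365 = 48.3 yr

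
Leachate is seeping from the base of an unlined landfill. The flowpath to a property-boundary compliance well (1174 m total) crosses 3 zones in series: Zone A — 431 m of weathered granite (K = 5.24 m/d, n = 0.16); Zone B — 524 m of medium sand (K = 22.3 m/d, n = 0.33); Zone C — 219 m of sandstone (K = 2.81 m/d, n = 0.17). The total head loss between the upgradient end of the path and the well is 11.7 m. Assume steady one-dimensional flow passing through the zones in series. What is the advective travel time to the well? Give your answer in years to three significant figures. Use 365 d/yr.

12.0 years

Steady 1-D flow in series ⇒ the Darcy flux q is identical in every zone and the zone head losses add (resistances L/K in series).
Σ(L/K) = 431/5.24 + 524/22.3 + 219/2.81 = 82.25 + 23.50 + 77.94 = 183.7 d
q = ΔH / Σ(L/K) = 11.7 / 183.7 = 0.06370 m/d (same in every zone)
Zone A: v = q/n = 0.06370/0.16 = 0.3981 m/d → t_A = 431/0.3981 = 1083 d
Zone B: v = q/n = 0.06370/0.33 = 0.1930 m/d → t_B = 524/0.1930 = 2715 d
Zone C: v = q/n = 0.06370/0.17 = 0.3747 m/d → t_C = 219/0.3747 = 584.5 d
Total t = 1083 + 2715 + 584.5 = 4382 d
   = 4382 / 365 = 12.0 yr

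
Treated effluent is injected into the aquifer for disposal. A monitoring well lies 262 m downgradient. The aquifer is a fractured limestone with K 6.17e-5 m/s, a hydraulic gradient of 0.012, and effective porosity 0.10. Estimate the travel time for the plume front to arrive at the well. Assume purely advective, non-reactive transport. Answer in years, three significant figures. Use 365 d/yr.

1.12 years

K = 6.17e-5 m/s × 86400 s/d = 5.331 m/d
Darcy flux q = K·i = 5.331 × 0.012 = 0.06397 m/d
v_s = q/n_e = 0.06397/0.10 = 0.6397 m/d
t = L / v = 262 / 0.6397 = 409.6 d
   = 409.6 / 365 = 1.12 yr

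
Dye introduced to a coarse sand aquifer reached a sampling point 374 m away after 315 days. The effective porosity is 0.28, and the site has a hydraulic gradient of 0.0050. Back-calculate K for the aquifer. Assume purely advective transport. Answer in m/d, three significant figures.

v = L / t = 374 / 315 = 1.187 m/d
K = v · n / i = 1.187 × 0.28 / 0.0050 = 66.5 m/d

66.5 m/d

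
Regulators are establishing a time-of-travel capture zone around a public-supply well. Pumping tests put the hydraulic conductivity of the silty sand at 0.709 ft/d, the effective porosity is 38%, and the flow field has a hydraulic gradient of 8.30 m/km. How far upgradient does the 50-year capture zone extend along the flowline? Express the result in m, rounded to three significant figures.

K = 0.709 ft/d × 0.3048 = 0.2161 m/d
Darcy flux q = K·i = 0.2161 × 0.0083 = 0.001794 m/d
Average linear velocity = 0.001794 / 0.38 = 0.004720 m/d
T = 50 yr × 365 = 18250 d
L = v × T = 0.004720 × 18250 = 86.14 m

86.1 m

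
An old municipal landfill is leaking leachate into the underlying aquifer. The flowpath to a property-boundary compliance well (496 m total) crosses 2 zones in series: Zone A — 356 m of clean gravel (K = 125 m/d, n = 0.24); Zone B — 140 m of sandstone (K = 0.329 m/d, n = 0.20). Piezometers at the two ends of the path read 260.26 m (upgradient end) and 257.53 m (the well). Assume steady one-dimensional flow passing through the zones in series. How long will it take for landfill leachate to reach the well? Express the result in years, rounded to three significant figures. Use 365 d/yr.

Total head drop ΔH = 260.26 − 257.53 = 2.73 m
Steady 1-D flow in series ⇒ the Darcy flux q is identical in every zone and the zone head losses add (resistances L/K in series).
Σ(L/K) = 356/125 + 140/0.329 = 2.848 + 425.5 = 428.4 d
q = ΔH / Σ(L/K) = 2.73 / 428.4 = 0.006373 m/d (same in every zone)
Zone A: v = q/n = 0.006373/0.24 = 0.02655 m/d → t_A = 356/0.02655 = 13410 d
Zone B: v = q/n = 0.006373/0.20 = 0.03186 m/d → t_B = 140/0.03186 = 4394 d
Total t = 13410 + 4394 = 17800 d
   = 17800 / 365 = 48.8 yr

48.8 years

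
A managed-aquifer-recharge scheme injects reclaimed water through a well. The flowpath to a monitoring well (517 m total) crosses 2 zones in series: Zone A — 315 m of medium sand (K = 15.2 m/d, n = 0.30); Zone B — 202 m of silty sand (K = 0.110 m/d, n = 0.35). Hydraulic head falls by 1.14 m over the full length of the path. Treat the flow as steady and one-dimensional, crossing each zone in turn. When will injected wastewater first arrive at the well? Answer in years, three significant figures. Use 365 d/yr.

Steady 1-D flow in series ⇒ the Darcy flux q is identical in every zone and the zone head losses add (resistances L/K in series).
Σ(L/K) = 315/15.2 + 202/0.110 = 20.72 + 1836 = 1857 d
q = ΔH / Σ(L/K) = 1.14 / 1857 = 6.139e-4 m/d (same in every zone)
Zone A: v = q/n = 6.139e-4/0.30 = 0.002046 m/d → t_A = 315/0.002046 = 153900 d
Zone B: v = q/n = 6.139e-4/0.35 = 0.001754 m/d → t_B = 202/0.001754 = 115200 d
Total t = 153900 + 115200 = 269100 d
   = 269100 / 365 = 737 yr

737 years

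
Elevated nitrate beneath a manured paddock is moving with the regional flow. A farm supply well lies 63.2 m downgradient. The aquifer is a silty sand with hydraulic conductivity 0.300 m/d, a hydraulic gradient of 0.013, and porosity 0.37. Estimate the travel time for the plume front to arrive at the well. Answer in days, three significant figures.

6000 days

Darcy flux q = K·i = 0.300 × 0.013 = 0.003900 m/d
v = Ki/n = 0.300·0.013/0.37 = 0.01054 m/d
t = L / v = 63.2 / 0.01054 = 5996 d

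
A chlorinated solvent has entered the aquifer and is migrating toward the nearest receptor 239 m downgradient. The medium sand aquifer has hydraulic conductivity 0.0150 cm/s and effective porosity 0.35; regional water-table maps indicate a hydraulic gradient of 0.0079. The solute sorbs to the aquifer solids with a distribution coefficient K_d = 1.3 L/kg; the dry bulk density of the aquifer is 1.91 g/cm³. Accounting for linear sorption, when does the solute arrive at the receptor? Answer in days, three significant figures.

K = 0.0150 cm/s × 864 = 12.96 m/d
Specific discharge q = 12.96 × 0.0079 = 0.1024 m/d
Average linear velocity = 0.1024 / 0.35 = 0.2925 m/d
Retardation R = 1 + ρ_b·K_d/n = 1 + 1.91×1.3/0.35 = 8.094
Contaminant velocity v_c = v/R = 0.2925/8.094 = 0.03614 m/d
t = L/v_c = 239/0.03614 = 6613 d

6610 days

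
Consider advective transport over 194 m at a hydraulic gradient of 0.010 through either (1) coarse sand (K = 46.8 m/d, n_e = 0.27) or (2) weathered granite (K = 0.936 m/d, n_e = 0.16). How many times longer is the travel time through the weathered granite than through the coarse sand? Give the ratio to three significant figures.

Unit 1 (coarse sand): v = 46.8×0.010/0.27 = 1.733 m/d, t = 194/1.733 = 111.9 d
Unit 2 (weathered granite): v = 0.936×0.010/0.16 = 0.05850 m/d, t = 194/0.05850 = 3316 d
t(weathered granite) / t(coarse sand) = 3316/111.9 = 29.6

29.6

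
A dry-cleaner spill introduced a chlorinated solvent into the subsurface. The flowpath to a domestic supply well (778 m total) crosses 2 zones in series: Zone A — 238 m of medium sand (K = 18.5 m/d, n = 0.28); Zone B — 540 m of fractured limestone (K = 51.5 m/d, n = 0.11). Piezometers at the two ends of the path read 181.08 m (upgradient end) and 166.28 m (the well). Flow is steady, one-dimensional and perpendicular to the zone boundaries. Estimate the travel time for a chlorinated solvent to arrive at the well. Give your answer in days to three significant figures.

199 days

Total head drop ΔH = 181.08 − 166.28 = 14.80 m
Continuity: the same q passes through each zone, so ΔH = q·Σ(L_j/K_j) — the zones act as resistances in series.
Σ(L/K) = 238/18.5 + 540/51.5 = 12.86 + 10.49 = 23.35 d
q = ΔH / Σ(L/K) = 14.80 / 23.35 = 0.6338 m/d (same in every zone)
Zone A: v = q/n = 0.6338/0.28 = 2.264 m/d → t_A = 238/2.264 = 105.1 d
Zone B: v = q/n = 0.6338/0.11 = 5.762 m/d → t_B = 540/5.762 = 93.72 d
Total t = 105.1 + 93.72 = 198.9 d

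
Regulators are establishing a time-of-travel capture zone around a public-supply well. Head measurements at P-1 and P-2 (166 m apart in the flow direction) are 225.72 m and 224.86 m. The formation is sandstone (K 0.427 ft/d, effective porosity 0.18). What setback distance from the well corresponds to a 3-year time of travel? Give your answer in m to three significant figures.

Hydraulic gradient i = (225.72 − 224.86) / 166 = 0.86 / 166 = 0.005181
K = 0.427 ft/d × 0.3048 = 0.1301 m/d
q = Ki = 0.1301 × 0.005181 = 6.743e-4 m/d
v_s = q/n_e = 6.743e-4/0.18 = 0.003746 m/d
T = 3 yr × 365 = 1095 d
L = v × T = 0.003746 × 1095 = 4.102 m

4.10 m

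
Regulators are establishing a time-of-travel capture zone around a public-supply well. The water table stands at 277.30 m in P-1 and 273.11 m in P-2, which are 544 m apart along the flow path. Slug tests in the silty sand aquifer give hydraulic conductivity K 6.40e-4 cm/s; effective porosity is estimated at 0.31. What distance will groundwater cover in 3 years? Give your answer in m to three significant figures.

Hydraulic gradient i = (277.30 − 273.11) / 544 = 4.19 / 544 = 0.007702
K = 6.40e-4 cm/s × 864 = 0.5530 m/d
q = Ki = 0.5530 × 0.007702 = 0.004259 m/d
v_s = q/n_e = 0.004259/0.31 = 0.01374 m/d
T = 3 yr × 365 = 1095 d
L = v × T = 0.01374 × 1095 = 15.04 m

15.0 m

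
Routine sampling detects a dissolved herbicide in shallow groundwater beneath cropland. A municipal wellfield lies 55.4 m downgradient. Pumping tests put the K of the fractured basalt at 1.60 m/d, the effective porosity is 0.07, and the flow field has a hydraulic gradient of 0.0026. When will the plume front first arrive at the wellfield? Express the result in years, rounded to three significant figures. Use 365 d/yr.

q = Ki = 1.60 × 0.0026 = 0.004160 m/d
v = Ki/n = 1.60·0.0026/0.07 = 0.05943 m/d
t = L / v = 55.4 / 0.05943 = 932.2 d
   = 932.2 / 365 = 2.55 yr

2.55 years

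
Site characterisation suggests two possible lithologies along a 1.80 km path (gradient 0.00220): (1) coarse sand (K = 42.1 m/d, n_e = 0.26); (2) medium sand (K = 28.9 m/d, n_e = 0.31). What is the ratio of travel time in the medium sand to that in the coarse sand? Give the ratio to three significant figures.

1.74

Unit 1 (coarse sand): v = 42.1×0.0022/0.26 = 0.3562 m/d, t = 1800/0.3562 = 5053 d
Unit 2 (medium sand): v = 28.9×0.0022/0.31 = 0.2051 m/d, t = 1800/0.2051 = 8776 d
t(medium sand) / t(coarse sand) = 8776/5053 = 1.74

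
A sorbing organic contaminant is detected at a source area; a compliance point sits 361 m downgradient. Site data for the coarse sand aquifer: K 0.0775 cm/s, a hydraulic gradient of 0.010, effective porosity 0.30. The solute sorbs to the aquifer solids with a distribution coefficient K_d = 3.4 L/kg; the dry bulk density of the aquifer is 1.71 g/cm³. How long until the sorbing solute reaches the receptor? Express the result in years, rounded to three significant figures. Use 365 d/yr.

K = 0.0775 cm/s × 864 = 66.96 m/d
Specific discharge q = 66.96 × 0.010 = 0.6696 m/d
v = Ki/n = 66.96·0.010/0.30 = 2.232 m/d
Retardation R = 1 + ρ_b·K_d/n = 1 + 1.71×3.4/0.30 = 20.38
Contaminant velocity v_c = v/R = 2.232/20.38 = 0.1095 m/d
t = L/v_c = 361/0.1095 = 3296 d
   = 3296/365 = 9.03 yr

9.03 years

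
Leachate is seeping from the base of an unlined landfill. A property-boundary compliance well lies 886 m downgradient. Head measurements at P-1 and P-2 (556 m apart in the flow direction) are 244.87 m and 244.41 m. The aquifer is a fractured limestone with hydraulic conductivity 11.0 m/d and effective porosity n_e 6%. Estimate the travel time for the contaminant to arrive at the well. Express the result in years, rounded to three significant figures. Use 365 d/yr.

Hydraulic gradient i = (244.87 − 244.41) / 556 = 0.46 / 556 = 8.273e-4
q = Ki = 11.0 × 8.273e-4 = 0.009101 m/d
Seepage velocity v = q / n = 0.009101 / 0.06 = 0.1517 m/d
t = L / v = 886 / 0.1517 = 5841 d
   = 5841 / 365 = 16.0 yr

16.0 years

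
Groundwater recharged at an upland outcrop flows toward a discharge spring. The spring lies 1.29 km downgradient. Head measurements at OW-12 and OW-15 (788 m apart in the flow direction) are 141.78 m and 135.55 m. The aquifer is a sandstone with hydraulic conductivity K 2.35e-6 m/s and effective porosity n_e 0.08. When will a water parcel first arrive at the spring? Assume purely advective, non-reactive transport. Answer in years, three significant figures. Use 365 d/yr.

Hydraulic gradient i = (141.78 − 135.55) / 788 = 6.23 / 788 = 0.007906
K = 2.35e-6 m/s × 86400 s/d = 0.2030 m/d
Darcy flux q = K·i = 0.2030 × 0.007906 = 0.001605 m/d
Average linear velocity = 0.001605 / 0.08 = 0.02007 m/d
L = 1.29 km = 1290 m
t = L / v = 1290 / 0.02007 = 64290 d
   = 64290 / 365 = 176 yr

176 years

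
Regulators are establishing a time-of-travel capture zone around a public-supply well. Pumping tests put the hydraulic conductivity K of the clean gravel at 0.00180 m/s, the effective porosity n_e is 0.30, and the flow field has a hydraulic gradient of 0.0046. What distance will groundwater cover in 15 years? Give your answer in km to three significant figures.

K = 0.00180 m/s × 86400 s/d = 155.5 m/d
q = Ki = 155.5 × 0.0046 = 0.7154 m/d
v_s = q/n_e = 0.7154/0.30 = 2.385 m/d
T = 15 yr × 365 = 5475 d
L = v × T = 2.385 × 5475 = 13060 m
   = 13.1 km

13.1 km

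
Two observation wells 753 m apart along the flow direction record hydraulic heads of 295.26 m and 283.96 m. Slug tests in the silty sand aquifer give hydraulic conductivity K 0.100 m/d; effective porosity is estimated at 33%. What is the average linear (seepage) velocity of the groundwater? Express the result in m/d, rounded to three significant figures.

Hydraulic gradient i = (295.26 − 283.96) / 753 = 11.30 / 753 = 0.01501
Specific discharge q = 0.100 × 0.01501 = 0.001501 m/d
Seepage velocity v = q / n = 0.001501 / 0.33 = 0.004547 m/d

0.00455 m/d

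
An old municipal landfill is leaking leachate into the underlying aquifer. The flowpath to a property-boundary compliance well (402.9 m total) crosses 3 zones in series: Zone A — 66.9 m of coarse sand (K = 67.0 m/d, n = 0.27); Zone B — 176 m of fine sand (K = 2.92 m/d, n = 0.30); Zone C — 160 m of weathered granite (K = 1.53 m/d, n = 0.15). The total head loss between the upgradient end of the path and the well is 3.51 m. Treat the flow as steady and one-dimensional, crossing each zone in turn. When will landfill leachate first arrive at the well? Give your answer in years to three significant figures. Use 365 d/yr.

12.3 years

Continuity: the same q passes through each zone, so ΔH = q·Σ(L_j/K_j) — the zones act as resistances in series.
Σ(L/K) = 66.9/67.0 + 176/2.92 + 160/1.53 = 0.9985 + 60.27 + 104.6 = 165.8 d
q = ΔH / Σ(L/K) = 3.51 / 165.8 = 0.02116 m/d (same in every zone)
Zone A: v = q/n = 0.02116/0.27 = 0.07839 m/d → t_A = 66.9/0.07839 = 853.5 d
Zone B: v = q/n = 0.02116/0.30 = 0.07055 m/d → t_B = 176/0.07055 = 2495 d
Zone C: v = q/n = 0.02116/0.15 = 0.1411 m/d → t_C = 160/0.1411 = 1134 d
Total t = 853.5 + 2495 + 1134 = 4482 d
   = 4482 / 365 = 12.3 yr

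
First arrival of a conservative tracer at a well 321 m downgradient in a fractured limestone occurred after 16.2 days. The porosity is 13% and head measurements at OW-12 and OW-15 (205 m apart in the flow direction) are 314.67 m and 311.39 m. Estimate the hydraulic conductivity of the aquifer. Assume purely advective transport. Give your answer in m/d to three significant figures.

161 m/d

Hydraulic gradient i = (314.67 − 311.39) / 205 = 3.28 / 205 = 0.01600
v = L / t = 321 / 16.2 = 19.81 m/d
K = v · n / i = 19.81 × 0.13 / 0.01600 = 161 m/d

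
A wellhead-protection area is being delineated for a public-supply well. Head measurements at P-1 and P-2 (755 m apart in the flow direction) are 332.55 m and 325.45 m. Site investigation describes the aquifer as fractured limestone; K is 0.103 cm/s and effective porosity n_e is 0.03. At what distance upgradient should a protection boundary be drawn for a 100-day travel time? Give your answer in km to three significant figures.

2.79 km

Hydraulic gradient i = (332.55 − 325.45) / 755 = 7.10 / 755 = 0.009404
K = 0.103 cm/s × 864 = 88.99 m/d
Darcy flux q = K·i = 88.99 × 0.009404 = 0.8369 m/d
Seepage velocity v = q / n = 0.8369 / 0.03 = 27.90 m/d
L = v × T = 27.90 × 100 = 2790 m
   = 2.79 km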